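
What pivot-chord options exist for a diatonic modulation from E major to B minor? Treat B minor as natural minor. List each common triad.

F#m, A

Triads in E major: E (I), F#m (ii), G#m (iii), A (IV), B (V), C#m (vi), D#dim (vii°).
Triads in B minor (natural minor): Bm (i), C#dim (ii°), D (III), Em (iv), F#m (v), G (VI), A (VII).
Shared triads with their functions: F#m (ii in E major, v in B minor); A (IV in E major, VII in B minor).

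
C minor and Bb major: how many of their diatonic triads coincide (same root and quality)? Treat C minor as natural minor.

Diatonic triads of C minor (natural minor): Cm (i), Ddim (ii°), Eb (III), Fm (iv), Gm (v), Ab (VI), Bb (VII).
Diatonic triads of Bb major: Bb (I), Cm (ii), Dm (iii), Eb (IV), F (V), Gm (vi), Adim (vii°).
Matching root and quality in both lists: Cm, Eb, Gm, Bb.
That gives 4 common triads.

4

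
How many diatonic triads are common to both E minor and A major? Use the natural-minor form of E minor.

2

Diatonic triads of E minor (natural minor): E minor (i), F# diminished (ii°), G major (III), A minor (iv), B minor (v), C major (VI), D major (VII).
Diatonic triads of A major: A major (I), B minor (ii), C# minor (iii), D major (IV), E major (V), F# minor (vi), G# diminished (vii°).
Matching root and quality in both lists: B minor, D major.
That gives 2 common triads.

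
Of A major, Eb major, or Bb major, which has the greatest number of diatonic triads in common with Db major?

Eb major

Triads of Db major: Db (I), Ebm (ii), Fm (iii), Gb (IV), Ab (V), Bbm (vi), Cdim (vii°).
A major shares 0: none.
Eb major shares 2: Fm, Ab.
Bb major shares 0: none.
The most common triads (2) are shared with Eb major.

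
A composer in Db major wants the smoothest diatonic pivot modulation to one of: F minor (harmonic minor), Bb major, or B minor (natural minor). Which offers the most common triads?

Triads of Db major: Db (I), Ebm (ii), Fm (iii), Gb (IV), Ab (V), Bbm (vi), Cdim (vii°).
F minor (harmonic minor) shares 3: Db, Fm, Bbm.
Bb major shares 0: none.
B minor (natural minor) shares 0: none.
The most common triads (3) are shared with F minor.

F minor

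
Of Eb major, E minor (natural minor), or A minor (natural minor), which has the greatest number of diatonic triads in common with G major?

E minor

Triads of G major: G major (I), A minor (ii), B minor (iii), C major (IV), D major (V), E minor (vi), F# diminished (vii°).
Eb major shares 0: none.
E minor (natural minor) shares 7: G, Am, Bm, C, D, Em, F#dim.
A minor (natural minor) shares 4: G, Am, C, Em.
The most common triads (7) are shared with E minor.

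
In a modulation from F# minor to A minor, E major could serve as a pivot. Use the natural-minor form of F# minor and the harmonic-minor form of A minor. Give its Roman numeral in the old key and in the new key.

VII in F# minor; V in A minor

The scale of F# minor (natural minor) is F# G# A B C# D E; E is degree 7, and the triad built there (E-G#-B) is major, so it is VII.
The scale of A minor (harmonic minor) is A B C D E F G#; E is degree 5, and the triad built there (E-G#-B) is major, so it is V.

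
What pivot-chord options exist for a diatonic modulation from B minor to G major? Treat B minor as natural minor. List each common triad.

Triads in B minor (natural minor): Bm (i), C#dim (ii°), D (III), Em (iv), F#m (v), G (VI), A (VII).
Triads in G major: G (I), Am (ii), Bm (iii), C (IV), D (V), Em (vi), F#dim (vii°).
Shared triads with their functions: Bm (i in B minor, iii in G major); D (III in B minor, V in G major); Em (iv in B minor, vi in G major); G (VI in B minor, I in G major).

Bm, D, Em, G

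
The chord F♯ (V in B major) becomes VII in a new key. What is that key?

G♯ minor

The numeral VII denotes a major triad on scale degree 7. With F♯ on degree 7, the tonic of the new key is G♯.
Degree 7 carries a major triad in natural-minor keys, so the destination is G♯ minor.
Check: the diatonic triads of G♯ minor (natural minor) are G♯m (i), A♯dim (ii°), B (III), C♯m (iv), D♯m (v), E (VI), F♯ (VII) — F♯ is indeed VII.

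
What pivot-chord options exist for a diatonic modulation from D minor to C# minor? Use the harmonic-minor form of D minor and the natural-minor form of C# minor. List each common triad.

Triads in D minor (harmonic minor): Dm (i), Edim (ii°), Faug (III+), Gm (iv), A (V), Bb (VI), C#dim (vii°).
Triads in C# minor (natural minor): C#m (i), D#dim (ii°), E (III), F#m (iv), G#m (v), A (VI), B (VII).
Shared triads with their functions: A (V in D minor, VI in C# minor).

A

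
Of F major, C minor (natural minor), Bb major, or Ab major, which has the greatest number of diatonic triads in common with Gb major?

Triads of Gb major: Gb (I), Abm (ii), Bbm (iii), Cb (IV), Db (V), Ebm (vi), Fdim (vii°).
F major shares 0: none.
C minor (natural minor) shares 0: none.
Bb major shares 0: none.
Ab major shares 2: Bbm, Db.
The most common triads (2) are shared with Ab major.

Ab major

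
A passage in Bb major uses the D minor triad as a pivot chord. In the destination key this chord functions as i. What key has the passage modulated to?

The numeral i denotes a minor triad on scale degree 1. With D on degree 1, the tonic of the new key is D.
Degree 1 carries a minor triad in minor keys, so the destination is D minor.
Check: the diatonic triads of D minor (natural minor) are Dm (i), Edim (ii°), F (III), Gm (iv), Am (v), Bb (VI), C (VII) — D minor is indeed i.

D minor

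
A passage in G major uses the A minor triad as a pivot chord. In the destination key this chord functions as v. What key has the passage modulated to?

The numeral v denotes a minor triad on scale degree 5. With A on degree 5, the tonic of the new key is D.
Degree 5 carries a minor triad in natural-minor keys, so the destination is D minor.
Check: the diatonic triads of D minor (natural minor) are Dm (i), Edim (ii°), F (III), Gm (iv), Am (v), Bb (VI), C (VII) — A minor is indeed v.

D minor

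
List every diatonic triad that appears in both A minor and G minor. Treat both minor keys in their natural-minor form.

Dm, F

Triads in A minor (natural minor): Am (i), Bdim (ii°), C (III), Dm (iv), Em (v), F (VI), G (VII).
Triads in G minor (natural minor): Gm (i), Adim (ii°), Bb (III), Cm (iv), Dm (v), Eb (VI), F (VII).
Shared triads with their functions: Dm (iv in A minor, v in G minor); F (VI in A minor, VII in G minor).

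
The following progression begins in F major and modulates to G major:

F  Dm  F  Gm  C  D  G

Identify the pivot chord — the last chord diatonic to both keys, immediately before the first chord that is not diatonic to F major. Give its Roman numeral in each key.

C — V in F major, IV in G major

Chords diatonic to F major: F, Gm, Am, B♭, C, Dm, Edim.
Reading the progression, the first chord not in that set is D, so the modulation leaves F major there.
The chord immediately before D is C, which is diatonic to both keys: V in F major and IV in G major.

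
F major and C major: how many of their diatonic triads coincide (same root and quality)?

4

Diatonic triads of F major: F (I), Gm (ii), Am (iii), B♭ (IV), C (V), Dm (vi), Edim (vii°).
Diatonic triads of C major: C (I), Dm (ii), Em (iii), F (IV), G (V), Am (vi), Bdim (vii°).
Matching root and quality in both lists: F, Am, C, Dm.
That gives 4 common triads.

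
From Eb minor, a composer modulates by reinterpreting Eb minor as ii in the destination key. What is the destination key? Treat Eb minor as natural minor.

Db major

The numeral ii denotes a minor triad on scale degree 2. With Eb on degree 2, the tonic of the new key is Db.
Degree 2 carries a minor triad in major keys, so the destination is Db major.
Check: the diatonic triads of Db major are Db (I), Ebm (ii), Fm (iii), Gb (IV), Ab (V), Bbm (vi), Cdim (vii°) — Eb minor is indeed ii.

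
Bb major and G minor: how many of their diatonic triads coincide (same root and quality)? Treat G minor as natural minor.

7

Diatonic triads of Bb major: Bb (I), Cm (ii), Dm (iii), Eb (IV), F (V), Gm (vi), Adim (vii°).
Diatonic triads of G minor (natural minor): Gm (i), Adim (ii°), Bb (III), Cm (iv), Dm (v), Eb (VI), F (VII).
Matching root and quality in both lists: Bb, Cm, Dm, Eb, F, Gm, Adim.
That gives 7 common triads.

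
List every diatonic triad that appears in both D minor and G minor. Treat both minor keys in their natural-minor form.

Dm, F, Gm, Bb

Triads in D minor (natural minor): D minor (i), E diminished (ii°), F major (III), G minor (iv), A minor (v), Bb major (VI), C major (VII).
Triads in G minor (natural minor): G minor (i), A diminished (ii°), Bb major (III), C minor (iv), D minor (v), Eb major (VI), F major (VII).
Shared triads with their functions: D minor (i in D minor, v in G minor); F major (III in D minor, VII in G minor); G minor (iv in D minor, i in G minor); Bb major (VI in D minor, III in G minor).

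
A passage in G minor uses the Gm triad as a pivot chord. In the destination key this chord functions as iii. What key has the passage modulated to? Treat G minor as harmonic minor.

The numeral iii denotes a minor triad on scale degree 3. With G on degree 3, the tonic of the new key is Eb.
Degree 3 carries a minor triad in major keys, so the destination is Eb major.
Check: the diatonic triads of Eb major are Eb (I), Fm (ii), Gm (iii), Ab (IV), Bb (V), Cm (vi), Ddim (vii°) — Gm is indeed iii.

Eb major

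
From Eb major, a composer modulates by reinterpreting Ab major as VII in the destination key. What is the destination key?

Bb minor

The numeral VII denotes a major triad on scale degree 7. With Ab on degree 7, the tonic of the new key is Bb.
Degree 7 carries a major triad in natural-minor keys, so the destination is Bb minor.
Check: the diatonic triads of Bb minor (natural minor) are Bbm (i), Cdim (ii°), Db (III), Ebm (iv), Fm (v), Gb (VI), Ab (VII) — Ab major is indeed VII.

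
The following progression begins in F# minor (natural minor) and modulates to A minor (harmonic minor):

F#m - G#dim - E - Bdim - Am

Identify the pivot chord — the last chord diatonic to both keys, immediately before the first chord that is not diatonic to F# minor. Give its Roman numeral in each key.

E — VII in F# minor, V in A minor

Chords diatonic to F# minor: F#m, G#dim, A, Bm, C#m, D, E.
Reading the progression, the first chord not in that set is Bdim, so the modulation leaves F# minor there.
The chord immediately before Bdim is E, which is diatonic to both keys: VII in F# minor and V in A minor.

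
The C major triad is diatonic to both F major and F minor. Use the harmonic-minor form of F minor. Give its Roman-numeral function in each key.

The scale of F major is F G A Bb C D E; C is degree 5, and the triad built there (C-E-G) is major, so it is V.
The scale of F minor (harmonic minor) is F G Ab Bb C Db E; C is degree 5, and the triad built there (C-E-G) is major, so it is V.

V in F major; V in F minor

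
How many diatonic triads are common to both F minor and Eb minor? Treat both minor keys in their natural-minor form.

2

Diatonic triads of F minor (natural minor): Fm (i), Gdim (ii°), Ab (III), Bbm (iv), Cm (v), Db (VI), Eb (VII).
Diatonic triads of Eb minor (natural minor): Ebm (i), Fdim (ii°), Gb (III), Abm (iv), Bbm (v), Cb (VI), Db (VII).
Matching root and quality in both lists: Bbm, Db.
That gives 2 common triads.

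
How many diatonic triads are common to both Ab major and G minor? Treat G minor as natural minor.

Diatonic triads of Ab major: Ab (I), Bbm (ii), Cm (iii), Db (IV), Eb (V), Fm (vi), Gdim (vii°).
Diatonic triads of G minor (natural minor): Gm (i), Adim (ii°), Bb (III), Cm (iv), Dm (v), Eb (VI), F (VII).
Matching root and quality in both lists: Cm, Eb.
That gives 2 common triads.

2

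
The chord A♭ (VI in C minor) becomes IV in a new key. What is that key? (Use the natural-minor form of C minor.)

E♭ major

The numeral IV denotes a major triad on scale degree 4. With A♭ on degree 4, the tonic of the new key is E♭.
Degree 4 carries a major triad in major keys, so the destination is E♭ major.
Check: the diatonic triads of E♭ major are E♭ (I), Fm (ii), Gm (iii), A♭ (IV), B♭ (V), Cm (vi), Ddim (vii°) — A♭ is indeed IV.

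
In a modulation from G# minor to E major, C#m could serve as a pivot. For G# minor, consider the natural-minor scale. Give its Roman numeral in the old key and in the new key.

iv in G# minor; vi in E major

The scale of G# minor (natural minor) is G# A# B C# D# E F#; C# is degree 4, and the triad built there (C#-E-G#) is minor, so it is iv.
The scale of E major is E F# G# A B C# D#; C# is degree 6, and the triad built there (C#-E-G#) is minor, so it is vi.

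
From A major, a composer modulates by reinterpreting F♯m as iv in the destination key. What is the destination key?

The numeral iv denotes a minor triad on scale degree 4. With F♯ on degree 4, the tonic of the new key is C♯.
Degree 4 carries a minor triad in minor keys, so the destination is C♯ minor.
Check: the diatonic triads of C♯ minor (natural minor) are C♯m (i), D♯dim (ii°), E (III), F♯m (iv), G♯m (v), A (VI), B (VII) — F♯m is indeed iv.

C♯ minor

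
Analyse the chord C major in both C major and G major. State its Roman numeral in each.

I in C major; IV in G major

The scale of C major is C D E F G A B; C is degree 1, and the triad built there (C-E-G) is major, so it is I.
The scale of G major is G A B C D E F#; C is degree 4, and the triad built there (C-E-G) is major, so it is IV.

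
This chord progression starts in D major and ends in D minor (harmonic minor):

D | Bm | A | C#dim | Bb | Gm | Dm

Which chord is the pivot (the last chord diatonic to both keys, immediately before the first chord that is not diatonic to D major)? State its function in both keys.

Chords diatonic to D major: D, Em, F#m, G, A, Bm, C#dim.
Reading the progression, the first chord not in that set is Bb, so the modulation leaves D major there.
The chord immediately before Bb is C#dim, which is diatonic to both keys: vii° in D major and vii° in D minor.

C#dim — vii° in D major, vii° in D minor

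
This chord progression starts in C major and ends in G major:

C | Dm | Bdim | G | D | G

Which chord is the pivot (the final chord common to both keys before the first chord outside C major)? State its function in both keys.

G — V in C major, I in G major

Chords diatonic to C major: C, Dm, Em, F, G, Am, Bdim.
Reading the progression, the first chord not in that set is D, so the modulation leaves C major there.
The chord immediately before D is G, which is diatonic to both keys: V in C major and I in G major.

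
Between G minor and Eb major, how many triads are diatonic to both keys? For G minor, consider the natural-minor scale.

4

Diatonic triads of G minor (natural minor): Gm (i), Adim (ii°), Bb (III), Cm (iv), Dm (v), Eb (VI), F (VII).
Diatonic triads of Eb major: Eb (I), Fm (ii), Gm (iii), Ab (IV), Bb (V), Cm (vi), Ddim (vii°).
Matching root and quality in both lists: Gm, Bb, Cm, Eb.
That gives 4 common triads.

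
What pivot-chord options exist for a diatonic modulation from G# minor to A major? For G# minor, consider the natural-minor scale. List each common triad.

C#m, E

Triads in G# minor (natural minor): G#m (i), A#dim (ii°), B (III), C#m (iv), D#m (v), E (VI), F# (VII).
Triads in A major: A (I), Bm (ii), C#m (iii), D (IV), E (V), F#m (vi), G#dim (vii°).
Shared triads with their functions: C#m (iv in G# minor, iii in A major); E (VI in G# minor, V in A major).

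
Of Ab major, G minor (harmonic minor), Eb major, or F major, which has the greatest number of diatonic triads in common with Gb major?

Triads of Gb major: Gb (I), Abm (ii), Bbm (iii), Cb (IV), Db (V), Ebm (vi), Fdim (vii°).
Ab major shares 2: Bbm, Db.
G minor (harmonic minor) shares 0: none.
Eb major shares 0: none.
F major shares 0: none.
The most common triads (2) are shared with Ab major.

Ab major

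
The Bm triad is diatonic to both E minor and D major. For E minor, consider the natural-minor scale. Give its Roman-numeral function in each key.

The scale of E minor (natural minor) is E F# G A B C D; B is degree 5, and the triad built there (B-D-F#) is minor, so it is v.
The scale of D major is D E F# G A B C#; B is degree 6, and the triad built there (B-D-F#) is minor, so it is vi.

v in E minor; vi in D major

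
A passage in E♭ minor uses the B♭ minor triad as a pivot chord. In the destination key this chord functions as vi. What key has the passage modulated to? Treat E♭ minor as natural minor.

The numeral vi denotes a minor triad on scale degree 6. With B♭ on degree 6, the tonic of the new key is D♭.
Degree 6 carries a minor triad in major keys, so the destination is D♭ major.
Check: the diatonic triads of D♭ major are D♭ (I), E♭m (ii), Fm (iii), G♭ (IV), A♭ (V), B♭m (vi), Cdim (vii°) — B♭ minor is indeed vi.

D♭ major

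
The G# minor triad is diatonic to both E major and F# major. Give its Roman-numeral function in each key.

The scale of E major is E F# G# A B C# D#; G# is degree 3, and the triad built there (G#-B-D#) is minor, so it is iii.
The scale of F# major is F# G# A# B C# D# E#; G# is degree 2, and the triad built there (G#-B-D#) is minor, so it is ii.

iii in E major; ii in F# major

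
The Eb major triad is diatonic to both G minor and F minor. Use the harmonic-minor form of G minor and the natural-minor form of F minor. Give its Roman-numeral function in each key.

VI in G minor; VII in F minor

The scale of G minor (harmonic minor) is G A Bb C D Eb F#; Eb is degree 6, and the triad built there (Eb-G-Bb) is major, so it is VI.
The scale of F minor (natural minor) is F G Ab Bb C Db Eb; Eb is degree 7, and the triad built there (Eb-G-Bb) is major, so it is VII.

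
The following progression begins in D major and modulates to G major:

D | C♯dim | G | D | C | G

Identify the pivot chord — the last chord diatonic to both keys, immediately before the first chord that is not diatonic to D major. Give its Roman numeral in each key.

Chords diatonic to D major: D, Em, F♯m, G, A, Bm, C♯dim.
Reading the progression, the first chord not in that set is C, so the modulation leaves D major there.
The chord immediately before C is D, which is diatonic to both keys: I in D major and V in G major.

D — I in D major, V in G major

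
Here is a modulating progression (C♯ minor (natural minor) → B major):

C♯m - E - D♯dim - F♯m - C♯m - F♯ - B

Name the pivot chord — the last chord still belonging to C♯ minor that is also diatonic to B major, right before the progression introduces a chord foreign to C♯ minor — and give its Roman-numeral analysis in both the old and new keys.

C♯m — i in C♯ minor, ii in B major

Chords diatonic to C♯ minor: C♯m, D♯dim, E, F♯m, G♯m, A, B.
Reading the progression, the first chord not in that set is F♯, so the modulation leaves C♯ minor there.
The chord immediately before F♯ is C♯m, which is diatonic to both keys: i in C♯ minor and ii in B major.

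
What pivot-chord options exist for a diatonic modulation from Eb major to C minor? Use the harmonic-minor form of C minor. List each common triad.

Fm, Ab, Cm, Ddim

Triads in Eb major: Eb (I), Fm (ii), Gm (iii), Ab (IV), Bb (V), Cm (vi), Ddim (vii°).
Triads in C minor (harmonic minor): Cm (i), Ddim (ii°), Ebaug (III+), Fm (iv), G (V), Ab (VI), Bdim (vii°).
Shared triads with their functions: Fm (ii in Eb major, iv in C minor); Ab (IV in Eb major, VI in C minor); Cm (vi in Eb major, i in C minor); Ddim (vii° in Eb major, ii° in C minor).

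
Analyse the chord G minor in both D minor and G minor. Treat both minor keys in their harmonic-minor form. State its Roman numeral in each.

The scale of D minor (harmonic minor) is D E F G A B♭ C♯; G is degree 4, and the triad built there (G-B♭-D) is minor, so it is iv.
The scale of G minor (harmonic minor) is G A B♭ C D E♭ F♯; G is degree 1, and the triad built there (G-B♭-D) is minor, so it is i.

iv in D minor; i in G minor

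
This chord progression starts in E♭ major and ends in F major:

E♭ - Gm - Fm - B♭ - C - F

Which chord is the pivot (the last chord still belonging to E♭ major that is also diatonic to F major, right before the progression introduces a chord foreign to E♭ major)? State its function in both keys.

B♭ — V in E♭ major, IV in F major

Chords diatonic to E♭ major: E♭, Fm, Gm, A♭, B♭, Cm, Ddim.
Reading the progression, the first chord not in that set is C, so the modulation leaves E♭ major there.
The chord immediately before C is B♭, which is diatonic to both keys: V in E♭ major and IV in F major.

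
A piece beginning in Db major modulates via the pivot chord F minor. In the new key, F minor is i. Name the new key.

F minor

The numeral i denotes a minor triad on scale degree 1. With F on degree 1, the tonic of the new key is F.
Degree 1 carries a minor triad in minor keys, so the destination is F minor.
Check: the diatonic triads of F minor (natural minor) are Fm (i), Gdim (ii°), Ab (III), Bbm (iv), Cm (v), Db (VI), Eb (VII) — F minor is indeed i.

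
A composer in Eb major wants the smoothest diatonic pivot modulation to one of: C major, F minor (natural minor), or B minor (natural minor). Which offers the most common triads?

Triads of Eb major: Eb (I), Fm (ii), Gm (iii), Ab (IV), Bb (V), Cm (vi), Ddim (vii°).
C major shares 0: none.
F minor (natural minor) shares 4: Eb, Fm, Ab, Cm.
B minor (natural minor) shares 0: none.
The most common triads (4) are shared with F minor.

F minor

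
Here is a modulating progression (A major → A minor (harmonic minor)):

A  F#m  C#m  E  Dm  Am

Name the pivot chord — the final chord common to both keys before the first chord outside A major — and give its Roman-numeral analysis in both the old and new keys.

E — V in A major, V in A minor

Chords diatonic to A major: A, Bm, C#m, D, E, F#m, G#dim.
Reading the progression, the first chord not in that set is Dm, so the modulation leaves A major there.
The chord immediately before Dm is E, which is diatonic to both keys: V in A major and V in A minor.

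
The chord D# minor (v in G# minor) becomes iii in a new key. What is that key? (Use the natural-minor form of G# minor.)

The numeral iii denotes a minor triad on scale degree 3. With D# on degree 3, the tonic of the new key is B.
Degree 3 carries a minor triad in major keys, so the destination is B major.
Check: the diatonic triads of B major are B (I), C#m (ii), D#m (iii), E (IV), F# (V), G#m (vi), A#dim (vii°) — D# minor is indeed iii.

B major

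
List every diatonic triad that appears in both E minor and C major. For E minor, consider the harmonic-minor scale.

Triads in E minor (harmonic minor): Em (i), F#dim (ii°), Gaug (III+), Am (iv), B (V), C (VI), D#dim (vii°).
Triads in C major: C (I), Dm (ii), Em (iii), F (IV), G (V), Am (vi), Bdim (vii°).
Shared triads with their functions: Em (i in E minor, iii in C major); Am (iv in E minor, vi in C major); C (VI in E minor, I in C major).

Em, Am, C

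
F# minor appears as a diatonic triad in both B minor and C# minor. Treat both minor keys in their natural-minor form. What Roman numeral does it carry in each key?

v in B minor; iv in C# minor

The scale of B minor (natural minor) is B C# D E F# G A; F# is degree 5, and the triad built there (F#-A-C#) is minor, so it is v.
The scale of C# minor (natural minor) is C# D# E F# G# A B; F# is degree 4, and the triad built there (F#-A-C#) is minor, so it is iv.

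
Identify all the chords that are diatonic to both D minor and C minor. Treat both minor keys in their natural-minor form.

Gm, Bb

Triads in D minor (natural minor): Dm (i), Edim (ii°), F (III), Gm (iv), Am (v), Bb (VI), C (VII).
Triads in C minor (natural minor): Cm (i), Ddim (ii°), Eb (III), Fm (iv), Gm (v), Ab (VI), Bb (VII).
Shared triads with their functions: Gm (iv in D minor, v in C minor); Bb (VI in D minor, VII in C minor).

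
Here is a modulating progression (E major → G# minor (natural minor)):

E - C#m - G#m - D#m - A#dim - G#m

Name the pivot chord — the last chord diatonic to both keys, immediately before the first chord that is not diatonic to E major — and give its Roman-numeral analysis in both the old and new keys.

G#m — iii in E major, i in G# minor

Chords diatonic to E major: E, F#m, G#m, A, B, C#m, D#dim.
Reading the progression, the first chord not in that set is D#m, so the modulation leaves E major there.
The chord immediately before D#m is G#m, which is diatonic to both keys: iii in E major and i in G# minor.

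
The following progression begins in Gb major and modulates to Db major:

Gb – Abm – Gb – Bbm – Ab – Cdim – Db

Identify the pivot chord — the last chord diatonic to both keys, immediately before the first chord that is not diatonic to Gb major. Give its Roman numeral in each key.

Bbm — iii in Gb major, vi in Db major

Chords diatonic to Gb major: Gb, Abm, Bbm, Cb, Db, Ebm, Fdim.
Reading the progression, the first chord not in that set is Ab, so the modulation leaves Gb major there.
The chord immediately before Ab is Bbm, which is diatonic to both keys: iii in Gb major and vi in Db major.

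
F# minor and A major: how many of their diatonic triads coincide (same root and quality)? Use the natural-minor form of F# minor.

7

Diatonic triads of F# minor (natural minor): F#m (i), G#dim (ii°), A (III), Bm (iv), C#m (v), D (VI), E (VII).
Diatonic triads of A major: A (I), Bm (ii), C#m (iii), D (IV), E (V), F#m (vi), G#dim (vii°).
Matching root and quality in both lists: F#m, G#dim, A, Bm, C#m, D, E.
That gives 7 common triads.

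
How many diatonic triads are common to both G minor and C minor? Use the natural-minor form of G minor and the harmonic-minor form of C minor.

1

Diatonic triads of G minor (natural minor): Gm (i), Adim (ii°), B♭ (III), Cm (iv), Dm (v), E♭ (VI), F (VII).
Diatonic triads of C minor (harmonic minor): Cm (i), Ddim (ii°), E♭aug (III+), Fm (iv), G (V), A♭ (VI), Bdim (vii°).
Matching root and quality in both lists: Cm.
That gives 1 common triad.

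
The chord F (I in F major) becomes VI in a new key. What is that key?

The numeral VI denotes a major triad on scale degree 6. With F on degree 6, the tonic of the new key is A.
Degree 6 carries a major triad in minor keys, so the destination is A minor.
Check: the diatonic triads of A minor (natural minor) are Am (i), Bdim (ii°), C (III), Dm (iv), Em (v), F (VI), G (VII) — F is indeed VI.

A minor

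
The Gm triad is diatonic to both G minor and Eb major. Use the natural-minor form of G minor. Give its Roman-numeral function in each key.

The scale of G minor (natural minor) is G A Bb C D Eb F; G is degree 1, and the triad built there (G-Bb-D) is minor, so it is i.
The scale of Eb major is Eb F G Ab Bb C D; G is degree 3, and the triad built there (G-Bb-D) is minor, so it is iii.

i in G minor; iii in Eb major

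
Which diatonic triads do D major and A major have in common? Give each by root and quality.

D, F#m, A, Bm

Triads in D major: D major (I), E minor (ii), F# minor (iii), G major (IV), A major (V), B minor (vi), C# diminished (vii°).
Triads in A major: A major (I), B minor (ii), C# minor (iii), D major (IV), E major (V), F# minor (vi), G# diminished (vii°).
Shared triads with their functions: D major (I in D major, IV in A major); F# minor (iii in D major, vi in A major); A major (V in D major, I in A major); B minor (vi in D major, ii in A major).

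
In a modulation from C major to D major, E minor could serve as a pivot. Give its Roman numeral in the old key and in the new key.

The scale of C major is C D E F G A B; E is degree 3, and the triad built there (E-G-B) is minor, so it is iii.
The scale of D major is D E F# G A B C#; E is degree 2, and the triad built there (E-G-B) is minor, so it is ii.

iii in C major; ii in D major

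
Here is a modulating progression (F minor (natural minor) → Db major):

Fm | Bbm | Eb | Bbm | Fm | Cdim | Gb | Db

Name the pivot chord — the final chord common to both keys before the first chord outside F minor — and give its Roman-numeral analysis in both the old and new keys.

Chords diatonic to F minor: Fm, Gdim, Ab, Bbm, Cm, Db, Eb.
Reading the progression, the first chord not in that set is Cdim, so the modulation leaves F minor there.
The chord immediately before Cdim is Fm, which is diatonic to both keys: i in F minor and iii in Db major.

Fm — i in F minor, iii in Db major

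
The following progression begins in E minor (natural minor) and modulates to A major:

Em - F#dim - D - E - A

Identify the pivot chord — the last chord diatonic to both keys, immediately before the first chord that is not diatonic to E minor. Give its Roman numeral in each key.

Chords diatonic to E minor: Em, F#dim, G, Am, Bm, C, D.
Reading the progression, the first chord not in that set is E, so the modulation leaves E minor there.
The chord immediately before E is D, which is diatonic to both keys: VII in E minor and IV in A major.

D — VII in E minor, IV in A major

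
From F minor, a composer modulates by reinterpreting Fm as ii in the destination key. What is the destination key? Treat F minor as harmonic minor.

Eb major

The numeral ii denotes a minor triad on scale degree 2. With F on degree 2, the tonic of the new key is Eb.
Degree 2 carries a minor triad in major keys, so the destination is Eb major.
Check: the diatonic triads of Eb major are Eb (I), Fm (ii), Gm (iii), Ab (IV), Bb (V), Cm (vi), Ddim (vii°) — Fm is indeed ii.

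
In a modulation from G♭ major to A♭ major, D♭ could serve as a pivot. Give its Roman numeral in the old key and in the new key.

The scale of G♭ major is G♭ A♭ B♭ C♭ D♭ E♭ F; D♭ is degree 5, and the triad built there (D♭-F-A♭) is major, so it is V.
The scale of A♭ major is A♭ B♭ C D♭ E♭ F G; D♭ is degree 4, and the triad built there (D♭-F-A♭) is major, so it is IV.

V in G♭ major; IV in A♭ major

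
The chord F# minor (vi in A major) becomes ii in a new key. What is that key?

E major

The numeral ii denotes a minor triad on scale degree 2. With F# on degree 2, the tonic of the new key is E.
Degree 2 carries a minor triad in major keys, so the destination is E major.
Check: the diatonic triads of E major are E (I), F#m (ii), G#m (iii), A (IV), B (V), C#m (vi), D#dim (vii°) — F# minor is indeed ii.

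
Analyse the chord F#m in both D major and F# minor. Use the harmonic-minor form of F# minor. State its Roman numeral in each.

The scale of D major is D E F# G A B C#; F# is degree 3, and the triad built there (F#-A-C#) is minor, so it is iii.
The scale of F# minor (harmonic minor) is F# G# A B C# D E#; F# is degree 1, and the triad built there (F#-A-C#) is minor, so it is i.

iii in D major; i in F# minor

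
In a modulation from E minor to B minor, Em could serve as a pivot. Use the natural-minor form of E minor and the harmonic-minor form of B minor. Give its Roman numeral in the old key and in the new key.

i in E minor; iv in B minor

The scale of E minor (natural minor) is E F♯ G A B C D; E is degree 1, and the triad built there (E-G-B) is minor, so it is i.
The scale of B minor (harmonic minor) is B C♯ D E F♯ G A♯; E is degree 4, and the triad built there (E-G-B) is minor, so it is iv.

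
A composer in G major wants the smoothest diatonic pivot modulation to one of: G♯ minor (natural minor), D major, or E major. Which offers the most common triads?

D major

Triads of G major: G (I), Am (ii), Bm (iii), C (IV), D (V), Em (vi), F♯dim (vii°).
G♯ minor (natural minor) shares 0: none.
D major shares 4: G, Bm, D, Em.
E major shares 0: none.
The most common triads (4) are shared with D major.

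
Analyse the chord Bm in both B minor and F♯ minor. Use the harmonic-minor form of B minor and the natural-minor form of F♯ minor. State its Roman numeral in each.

i in B minor; iv in F♯ minor

The scale of B minor (harmonic minor) is B C♯ D E F♯ G A♯; B is degree 1, and the triad built there (B-D-F♯) is minor, so it is i.
The scale of F♯ minor (natural minor) is F♯ G♯ A B C♯ D E; B is degree 4, and the triad built there (B-D-F♯) is minor, so it is iv.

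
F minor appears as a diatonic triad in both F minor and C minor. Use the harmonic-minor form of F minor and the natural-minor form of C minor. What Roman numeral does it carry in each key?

i in F minor; iv in C minor

The scale of F minor (harmonic minor) is F G A♭ B♭ C D♭ E; F is degree 1, and the triad built there (F-A♭-C) is minor, so it is i.
The scale of C minor (natural minor) is C D E♭ F G A♭ B♭; F is degree 4, and the triad built there (F-A♭-C) is minor, so it is iv.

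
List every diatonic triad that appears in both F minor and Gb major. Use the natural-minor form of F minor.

Triads in F minor (natural minor): Fm (i), Gdim (ii°), Ab (III), Bbm (iv), Cm (v), Db (VI), Eb (VII).
Triads in Gb major: Gb (I), Abm (ii), Bbm (iii), Cb (IV), Db (V), Ebm (vi), Fdim (vii°).
Shared triads with their functions: Bbm (iv in F minor, iii in Gb major); Db (VI in F minor, V in Gb major).

Bbm, Db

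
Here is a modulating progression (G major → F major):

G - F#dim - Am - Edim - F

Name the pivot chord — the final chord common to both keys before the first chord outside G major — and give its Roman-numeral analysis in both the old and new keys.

Chords diatonic to G major: G, Am, Bm, C, D, Em, F#dim.
Reading the progression, the first chord not in that set is Edim, so the modulation leaves G major there.
The chord immediately before Edim is Am, which is diatonic to both keys: ii in G major and iii in F major.

Am — ii in G major, iii in F major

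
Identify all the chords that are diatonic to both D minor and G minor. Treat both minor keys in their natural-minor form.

Triads in D minor (natural minor): D minor (i), E diminished (ii°), F major (III), G minor (iv), A minor (v), B♭ major (VI), C major (VII).
Triads in G minor (natural minor): G minor (i), A diminished (ii°), B♭ major (III), C minor (iv), D minor (v), E♭ major (VI), F major (VII).
Shared triads with their functions: D minor (i in D minor, v in G minor); F major (III in D minor, VII in G minor); G minor (iv in D minor, i in G minor); B♭ major (VI in D minor, III in G minor).

Dm, F, Gm, B♭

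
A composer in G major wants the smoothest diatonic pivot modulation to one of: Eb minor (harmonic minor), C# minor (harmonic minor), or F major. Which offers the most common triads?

Triads of G major: G major (I), A minor (ii), B minor (iii), C major (IV), D major (V), E minor (vi), F# diminished (vii°).
Eb minor (harmonic minor) shares 0: none.
C# minor (harmonic minor) shares 0: none.
F major shares 2: Am, C.
The most common triads (2) are shared with F major.

F major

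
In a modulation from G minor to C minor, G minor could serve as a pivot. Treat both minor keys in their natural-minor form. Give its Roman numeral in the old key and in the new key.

i in G minor; v in C minor

The scale of G minor (natural minor) is G A Bb C D Eb F; G is degree 1, and the triad built there (G-Bb-D) is minor, so it is i.
The scale of C minor (natural minor) is C D Eb F G Ab Bb; G is degree 5, and the triad built there (G-Bb-D) is minor, so it is v.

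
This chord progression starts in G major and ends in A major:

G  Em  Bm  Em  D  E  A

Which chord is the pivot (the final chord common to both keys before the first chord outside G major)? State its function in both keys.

Chords diatonic to G major: G, Am, Bm, C, D, Em, F♯dim.
Reading the progression, the first chord not in that set is E, so the modulation leaves G major there.
The chord immediately before E is D, which is diatonic to both keys: V in G major and IV in A major.

D — V in G major, IV in A major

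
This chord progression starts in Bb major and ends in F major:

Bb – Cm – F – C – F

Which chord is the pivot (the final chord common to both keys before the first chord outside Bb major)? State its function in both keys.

Chords diatonic to Bb major: Bb, Cm, Dm, Eb, F, Gm, Adim.
Reading the progression, the first chord not in that set is C, so the modulation leaves Bb major there.
The chord immediately before C is F, which is diatonic to both keys: V in Bb major and I in F major.

F — V in Bb major, I in F major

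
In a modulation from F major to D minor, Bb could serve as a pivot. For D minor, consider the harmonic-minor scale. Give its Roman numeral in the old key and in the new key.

The scale of F major is F G A Bb C D E; Bb is degree 4, and the triad built there (Bb-D-F) is major, so it is IV.
The scale of D minor (harmonic minor) is D E F G A Bb C#; Bb is degree 6, and the triad built there (Bb-D-F) is major, so it is VI.

IV in F major; VI in D minor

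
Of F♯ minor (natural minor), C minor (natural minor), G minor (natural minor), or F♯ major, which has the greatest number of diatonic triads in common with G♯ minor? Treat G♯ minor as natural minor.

F♯ major

Triads of G♯ minor (natural minor): G♯ minor (i), A♯ diminished (ii°), B major (III), C♯ minor (iv), D♯ minor (v), E major (VI), F♯ major (VII).
F♯ minor (natural minor) shares 2: C♯m, E.
C minor (natural minor) shares 0: none.
G minor (natural minor) shares 0: none.
F♯ major shares 4: G♯m, B, D♯m, F♯.
The most common triads (4) are shared with F♯ major.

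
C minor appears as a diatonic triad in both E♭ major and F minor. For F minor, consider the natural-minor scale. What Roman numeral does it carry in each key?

vi in E♭ major; v in F minor

The scale of E♭ major is E♭ F G A♭ B♭ C D; C is degree 6, and the triad built there (C-E♭-G) is minor, so it is vi.
The scale of F minor (natural minor) is F G A♭ B♭ C D♭ E♭; C is degree 5, and the triad built there (C-E♭-G) is minor, so it is v.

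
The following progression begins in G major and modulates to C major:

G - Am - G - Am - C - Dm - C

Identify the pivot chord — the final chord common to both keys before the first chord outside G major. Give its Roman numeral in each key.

C — IV in G major, I in C major

Chords diatonic to G major: G, Am, Bm, C, D, Em, F♯dim.
Reading the progression, the first chord not in that set is Dm, so the modulation leaves G major there.
The chord immediately before Dm is C, which is diatonic to both keys: IV in G major and I in C major.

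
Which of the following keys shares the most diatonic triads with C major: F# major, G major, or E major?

Triads of C major: C major (I), D minor (ii), E minor (iii), F major (IV), G major (V), A minor (vi), B diminished (vii°).
F# major shares 0: none.
G major shares 4: C, Em, G, Am.
E major shares 0: none.
The most common triads (4) are shared with G major.

G major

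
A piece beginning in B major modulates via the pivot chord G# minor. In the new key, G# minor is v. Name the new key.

The numeral v denotes a minor triad on scale degree 5. With G# on degree 5, the tonic of the new key is C#.
Degree 5 carries a minor triad in natural-minor keys, so the destination is C# minor.
Check: the diatonic triads of C# minor (natural minor) are C#m (i), D#dim (ii°), E (III), F#m (iv), G#m (v), A (VI), B (VII) — G# minor is indeed v.

C# minor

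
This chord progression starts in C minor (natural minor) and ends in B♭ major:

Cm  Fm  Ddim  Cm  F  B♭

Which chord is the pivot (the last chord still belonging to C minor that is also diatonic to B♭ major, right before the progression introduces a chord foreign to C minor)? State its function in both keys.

Chords diatonic to C minor: Cm, Ddim, E♭, Fm, Gm, A♭, B♭.
Reading the progression, the first chord not in that set is F, so the modulation leaves C minor there.
The chord immediately before F is Cm, which is diatonic to both keys: i in C minor and ii in B♭ major.

Cm — i in C minor, ii in B♭ major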